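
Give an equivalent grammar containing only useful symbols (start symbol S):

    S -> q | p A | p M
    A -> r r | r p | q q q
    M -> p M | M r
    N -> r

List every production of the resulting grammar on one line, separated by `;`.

Generating nonterminals: {A, N, S}.
Reachable from S after that: {A, S}.
Removed useless symbols: {M, N} and every production mentioning them.

S -> q | p A; A -> r r | r p | q q q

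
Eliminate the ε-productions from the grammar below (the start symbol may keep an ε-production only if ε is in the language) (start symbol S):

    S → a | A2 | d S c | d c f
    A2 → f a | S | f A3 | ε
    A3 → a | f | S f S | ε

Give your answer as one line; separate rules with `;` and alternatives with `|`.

Nullable set = {A2, A3, S}.
ε ∈ L(G) since S is nullable, so keep S → ε.
Expand every rule over subsets of its nullable positions: S → d S c gives d S c | d c. A2 → f A3 gives f A3 | f. A3 → S f S gives S f S | S f | f S.

S → a | A2 | d S c | d c | d c f | ε; A2 → f a | S | f A3 | f; A3 → a | f | S f S | S f | f S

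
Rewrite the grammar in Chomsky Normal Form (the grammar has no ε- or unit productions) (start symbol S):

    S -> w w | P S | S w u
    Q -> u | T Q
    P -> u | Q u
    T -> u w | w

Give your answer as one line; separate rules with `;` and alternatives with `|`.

Introduce a nonterminal for each terminal appearing in a rule of length ≥ 2: X1 → w, X2 → u.
Binarize each right-hand side of length ≥ 3 by chaining fresh nonterminals (Y1, Y2, …): affected rules were S → S X1 X2.

S -> X1 X1 | P S | S Y1; Q -> u | T Q; P -> u | Q X2; T -> X2 X1 | w; X1 -> w; X2 -> u; Y1 -> X1 X2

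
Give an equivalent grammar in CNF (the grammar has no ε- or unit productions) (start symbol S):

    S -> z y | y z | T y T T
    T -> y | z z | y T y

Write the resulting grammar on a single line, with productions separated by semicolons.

S -> X1 X2 | X2 X1 | T Y1; T -> y | X1 X1 | X2 Y3; X1 -> z; X2 -> y; Y1 -> X2 Y2; Y2 -> T T; Y3 -> T X2

Introduce a nonterminal for each terminal appearing in a rule of length ≥ 2: X1 → z, X2 → y.
Binarize each right-hand side of length ≥ 3 by chaining fresh nonterminals (Y1, Y2, …): affected rules were S → T X2 T T; T → X2 T X2.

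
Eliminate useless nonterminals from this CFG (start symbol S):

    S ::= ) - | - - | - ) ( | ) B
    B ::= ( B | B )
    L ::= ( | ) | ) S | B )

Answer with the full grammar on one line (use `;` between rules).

Generating nonterminals: {L, S}.
Reachable from S after that: {S}.
Removed useless symbols: {B, L} and every production mentioning them.

S ::= ) - | - - | - ) (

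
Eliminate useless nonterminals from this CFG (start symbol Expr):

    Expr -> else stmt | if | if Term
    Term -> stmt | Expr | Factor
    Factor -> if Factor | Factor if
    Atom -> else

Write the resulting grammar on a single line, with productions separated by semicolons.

Generating nonterminals: {Atom, Expr, Term}.
Reachable from Expr after that: {Expr, Term}.
Removed useless symbols: {Atom, Factor} and every production mentioning them.

Expr -> else stmt | if | if Term; Term -> stmt | Expr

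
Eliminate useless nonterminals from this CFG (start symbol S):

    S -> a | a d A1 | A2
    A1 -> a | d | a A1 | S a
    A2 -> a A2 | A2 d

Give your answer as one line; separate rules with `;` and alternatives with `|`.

S -> a | a d A1; A1 -> a | d | a A1 | S a

Generating nonterminals: {A1, S}.
Reachable from S after that: {A1, S}.
Removed useless symbols: {A2} and every production mentioning them.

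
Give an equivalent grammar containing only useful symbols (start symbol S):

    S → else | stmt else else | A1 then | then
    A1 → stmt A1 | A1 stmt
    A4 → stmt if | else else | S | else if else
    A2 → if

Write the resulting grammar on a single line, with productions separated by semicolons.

Generating nonterminals: {A2, A4, S}.
Reachable from S after that: {S}.
Removed useless symbols: {A1, A2, A4} and every production mentioning them.

S → else | stmt else else | then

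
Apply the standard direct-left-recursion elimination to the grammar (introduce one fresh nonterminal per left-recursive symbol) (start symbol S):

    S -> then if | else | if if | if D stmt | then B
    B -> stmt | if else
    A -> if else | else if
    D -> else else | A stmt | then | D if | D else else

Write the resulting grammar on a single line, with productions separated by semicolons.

Left recursion appears on D.
For D: α = {if, else else}, β = {else else, A stmt, then}. Rewrite as D → β D' and D' → α D' | ε.

S -> then if | else | if if | if D stmt | then B; B -> stmt | if else; A -> if else | else if; D -> else else D' | A stmt D' | then D'; D' -> if D' | else else D' | ε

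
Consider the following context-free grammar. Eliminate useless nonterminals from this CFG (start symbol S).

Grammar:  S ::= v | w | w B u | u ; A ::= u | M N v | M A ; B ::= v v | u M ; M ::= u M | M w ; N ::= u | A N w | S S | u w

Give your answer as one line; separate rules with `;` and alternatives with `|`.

S ::= v | w | w B u | u; B ::= v v

Generating nonterminals: {A, B, N, S}.
Reachable from S after that: {B, S}.
Removed useless symbols: {A, M, N} and every production mentioning them.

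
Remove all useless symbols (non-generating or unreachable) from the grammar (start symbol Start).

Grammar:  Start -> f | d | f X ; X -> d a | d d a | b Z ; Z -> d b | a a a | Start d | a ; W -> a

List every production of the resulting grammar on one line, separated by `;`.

Generating nonterminals: {Start, W, X, Z}.
Reachable from Start after that: {Start, X, Z}.
Removed useless symbols: {W} and every production mentioning them.

Start -> f | d | f X; X -> d a | d d a | b Z; Z -> d b | a a a | Start d | a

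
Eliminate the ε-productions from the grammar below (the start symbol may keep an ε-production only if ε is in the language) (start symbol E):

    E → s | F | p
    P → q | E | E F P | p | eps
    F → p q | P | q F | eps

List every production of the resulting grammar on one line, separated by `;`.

E → s | F | p | eps; P → q | E | E F P | E F | E P | F P | F | p; F → p q | P | q F | q

The nullable symbols are {E, F, P}.
ε ∈ L(G) since E is nullable, so keep E → ε.
Add the nullable-subset variants: P → E F P gives E F P | E F | E P | F P | F. F → q F gives q F | q.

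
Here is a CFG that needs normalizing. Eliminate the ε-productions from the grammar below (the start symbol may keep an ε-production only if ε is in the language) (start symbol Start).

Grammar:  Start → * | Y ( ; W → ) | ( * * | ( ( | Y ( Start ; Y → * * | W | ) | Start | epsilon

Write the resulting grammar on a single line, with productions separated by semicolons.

The nullable symbols are {Y}.
ε ∉ L(G), so no ε-production is kept.
Expand every rule over subsets of its nullable positions: Start → Y ( gives Y ( | (. W → Y ( Start gives Y ( Start | ( Start.

Start → * | Y ( | (; W → ) | ( * * | ( ( | Y ( Start | ( Start; Y → * * | W | ) | Start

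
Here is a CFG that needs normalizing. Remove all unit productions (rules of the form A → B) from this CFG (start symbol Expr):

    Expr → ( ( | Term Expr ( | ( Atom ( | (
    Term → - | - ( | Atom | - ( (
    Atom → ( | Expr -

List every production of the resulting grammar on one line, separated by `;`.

Unit pairs: Term ⇒* {Atom}.
For every A with A ⇒* B via unit rules, add B's non-unit alternatives to A; then delete every rule of the form X → Y.

Expr → ( ( | Term Expr ( | ( Atom ( | (; Term → - | - ( | - ( ( | ( | Expr -; Atom → ( | Expr -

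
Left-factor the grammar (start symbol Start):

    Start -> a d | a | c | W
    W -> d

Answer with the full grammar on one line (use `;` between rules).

Start -> c | W | a Start1; W -> d; Start1 -> d | ε

Start has alternatives sharing prefix 'a': factor to Start → a Start1 with Start1 → d | ε.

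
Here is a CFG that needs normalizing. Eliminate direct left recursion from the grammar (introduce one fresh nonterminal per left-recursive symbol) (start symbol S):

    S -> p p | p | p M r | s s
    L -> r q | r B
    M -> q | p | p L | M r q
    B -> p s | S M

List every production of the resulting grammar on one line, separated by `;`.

Left recursion appears on M.
For M: α = {r q}, β = {q, p, p L}. Rewrite as M → β M' and M' → α M' | ε.

S -> p p | p | p M r | s s; L -> r q | r B; M -> q M' | p M' | p L M'; B -> p s | S M; M' -> r q M' | epsilon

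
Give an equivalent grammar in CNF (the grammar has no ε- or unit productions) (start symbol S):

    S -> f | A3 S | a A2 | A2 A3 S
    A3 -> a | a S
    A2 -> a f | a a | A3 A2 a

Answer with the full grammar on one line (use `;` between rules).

S -> f | A3 S | X1 A2 | A2 Y1; A3 -> a | X1 S; A2 -> X1 X2 | X1 X1 | A3 Y2; X1 -> a; X2 -> f; Y1 -> A3 S; Y2 -> A2 X1

Introduce a nonterminal for each terminal appearing in a rule of length ≥ 2: X1 → a, X2 → f.
Binarize each right-hand side of length ≥ 3 by chaining fresh nonterminals (Y1, Y2, …): affected rules were S → A2 A3 S; A2 → A3 A2 X1.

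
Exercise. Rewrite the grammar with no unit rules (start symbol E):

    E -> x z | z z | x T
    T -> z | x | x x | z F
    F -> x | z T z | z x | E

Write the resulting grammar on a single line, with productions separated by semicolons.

Unit pairs: F ⇒* {E}.
For every A with A ⇒* B via unit rules, add B's non-unit alternatives to A; then delete every rule of the form X → Y.

E -> x z | z z | x T; T -> z | x | x x | z F; F -> x z | z z | x T | x | z T z | z x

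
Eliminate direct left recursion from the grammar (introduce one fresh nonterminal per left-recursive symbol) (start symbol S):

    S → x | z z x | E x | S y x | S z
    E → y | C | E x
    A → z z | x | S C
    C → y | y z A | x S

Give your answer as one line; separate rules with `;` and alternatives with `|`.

Left recursion appears on S, E.
For S: α = {y x, z}, β = {x, z z x, E x}. Rewrite as S → β S' and S' → α S' | ε.
For E: α = {x}, β = {y, C}. Rewrite as E → β E' and E' → α E' | ε.

S → x S' | z z x S' | E x S'; E → y E' | C E'; A → z z | x | S C; C → y | y z A | x S; S' → y x S' | z S' | ε; E' → x E' | ε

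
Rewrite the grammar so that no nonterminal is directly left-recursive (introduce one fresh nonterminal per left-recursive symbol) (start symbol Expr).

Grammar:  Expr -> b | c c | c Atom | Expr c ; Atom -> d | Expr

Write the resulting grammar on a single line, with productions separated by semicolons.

Expr -> b Expr1 | c c Expr1 | c Atom Expr1; Atom -> d | Expr; Expr1 -> c Expr1 | ε

Left recursion appears on Expr.
For Expr: α = {c}, β = {b, c c, c Atom}. Rewrite as Expr → β Expr1 and Expr1 → α Expr1 | ε.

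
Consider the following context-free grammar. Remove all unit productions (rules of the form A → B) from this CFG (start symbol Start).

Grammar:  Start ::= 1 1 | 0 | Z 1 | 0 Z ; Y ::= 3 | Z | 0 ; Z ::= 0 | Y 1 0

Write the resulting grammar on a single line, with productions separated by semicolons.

Unit pairs: Y ⇒* {Z}.
For every A with A ⇒* B via unit rules, add B's non-unit alternatives to A; then delete every rule of the form X → Y.

Start ::= 1 1 | 0 | Z 1 | 0 Z; Y ::= 0 | Y 1 0 | 3; Z ::= 0 | Y 1 0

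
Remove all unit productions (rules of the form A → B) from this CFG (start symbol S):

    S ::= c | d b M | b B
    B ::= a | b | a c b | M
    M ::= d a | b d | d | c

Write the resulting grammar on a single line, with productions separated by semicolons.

S ::= c | d b M | b B; B ::= a | b | a c b | d a | b d | d | c; M ::= d a | b d | d | c

Unit pairs: B ⇒* {M}.
Replace each nonterminal's rules with the union of the non-unit rules of every nonterminal it unit-derives.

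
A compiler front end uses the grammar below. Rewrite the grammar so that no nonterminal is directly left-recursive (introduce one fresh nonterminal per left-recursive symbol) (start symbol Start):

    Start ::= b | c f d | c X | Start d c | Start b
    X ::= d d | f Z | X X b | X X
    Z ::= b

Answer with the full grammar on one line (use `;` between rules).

Start ::= b Start1 | c f d Start1 | c X Start1; X ::= d d X1 | f Z X1; Z ::= b; Start1 ::= d c Start1 | b Start1 | ε; X1 ::= X b X1 | X X1 | ε

Left recursion appears on Start, X.
For Start: α = {d c, b}, β = {b, c f d, c X}. Rewrite as Start → β Start1 and Start1 → α Start1 | ε.
For X: α = {X b, X}, β = {d d, f Z}. Rewrite as X → β X1 and X1 → α X1 | ε.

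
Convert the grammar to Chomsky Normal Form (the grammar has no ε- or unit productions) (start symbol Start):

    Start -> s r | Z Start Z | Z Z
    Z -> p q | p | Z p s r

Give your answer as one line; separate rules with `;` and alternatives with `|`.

Introduce a nonterminal for each terminal appearing in a rule of length ≥ 2: X1 → s, X2 → r, X3 → p, X4 → q.
Binarize each right-hand side of length ≥ 3 by chaining fresh nonterminals (Y1, Y2, …): affected rules were Start → Z Start Z; Z → Z X3 X1 X2.

Start -> X1 X2 | Z Y1 | Z Z; Z -> X3 X4 | p | Z Y2; X1 -> s; X2 -> r; X3 -> p; X4 -> q; Y1 -> Start Z; Y2 -> X3 Y3; Y3 -> X1 X2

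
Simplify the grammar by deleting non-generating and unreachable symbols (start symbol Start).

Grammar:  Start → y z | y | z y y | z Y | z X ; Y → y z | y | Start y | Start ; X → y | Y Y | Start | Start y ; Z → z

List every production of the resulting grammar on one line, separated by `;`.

Generating nonterminals: {Start, X, Y, Z}.
Reachable from Start after that: {Start, X, Y}.
Removed useless symbols: {Z} and every production mentioning them.

Start → y z | y | z y y | z Y | z X; Y → y z | y | Start y | Start; X → y | Y Y | Start | Start y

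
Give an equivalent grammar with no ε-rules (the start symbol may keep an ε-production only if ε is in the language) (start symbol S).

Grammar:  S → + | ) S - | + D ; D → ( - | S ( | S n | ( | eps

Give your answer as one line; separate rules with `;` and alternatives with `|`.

Nullable nonterminals: {D}.
ε ∉ L(G), so no ε-production is kept.

S → + | ) S - | + D; D → ( - | S ( | S n | (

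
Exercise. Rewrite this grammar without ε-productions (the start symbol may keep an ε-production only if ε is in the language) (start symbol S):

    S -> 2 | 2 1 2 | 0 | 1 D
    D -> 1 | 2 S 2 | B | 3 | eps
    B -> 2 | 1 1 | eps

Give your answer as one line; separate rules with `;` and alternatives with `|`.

S -> 2 | 2 1 2 | 0 | 1 D | 1; D -> 1 | 2 S 2 | B | 3; B -> 2 | 1 1

Nullable nonterminals: {B, D}.
ε ∉ L(G), so no ε-production is kept.
Add the nullable-subset variants: S → 1 D gives 1 D | 1.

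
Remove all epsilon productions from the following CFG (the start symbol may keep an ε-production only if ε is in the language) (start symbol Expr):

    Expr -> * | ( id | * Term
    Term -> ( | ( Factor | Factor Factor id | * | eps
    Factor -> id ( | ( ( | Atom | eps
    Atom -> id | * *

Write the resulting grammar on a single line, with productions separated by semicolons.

Expr -> * | ( id | * Term; Term -> ( | ( Factor | Factor Factor id | Factor id | id | *; Factor -> id ( | ( ( | Atom; Atom -> id | * *

The nullable symbols are {Factor, Term}.
ε ∉ L(G), so no ε-production is kept.
For each production, add variants omitting each subset of nullable occurrences: Term → Factor Factor id gives Factor Factor id | Factor id | id.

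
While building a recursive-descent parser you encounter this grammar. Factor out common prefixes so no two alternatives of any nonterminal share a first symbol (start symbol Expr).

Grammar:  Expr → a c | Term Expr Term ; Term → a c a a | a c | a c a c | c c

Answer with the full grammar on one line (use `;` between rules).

Expr → a c | Term Expr Term; Term → c c | a c Term1; Term1 → eps | a Term11; Term11 → a | c

Term has alternatives sharing prefix 'a c': factor to Term → a c Term1 with Term1 → a a | ε | a c.
Term1 has alternatives sharing prefix 'a': factor to Term1 → a Term11 with Term11 → a | c.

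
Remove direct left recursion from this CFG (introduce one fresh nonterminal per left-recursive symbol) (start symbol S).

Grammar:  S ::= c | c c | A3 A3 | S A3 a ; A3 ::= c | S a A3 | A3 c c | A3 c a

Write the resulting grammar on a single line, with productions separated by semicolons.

Left recursion appears on S, A3.
For S: α = {A3 a}, β = {c, c c, A3 A3}. Rewrite as S → β S' and S' → α S' | ε.
For A3: α = {c c, c a}, β = {c, S a A3}. Rewrite as A3 → β A3' and A3' → α A3' | ε.

S ::= c S' | c c S' | A3 A3 S'; A3 ::= c A3' | S a A3 A3'; S' ::= A3 a S' | eps; A3' ::= c c A3' | c a A3' | eps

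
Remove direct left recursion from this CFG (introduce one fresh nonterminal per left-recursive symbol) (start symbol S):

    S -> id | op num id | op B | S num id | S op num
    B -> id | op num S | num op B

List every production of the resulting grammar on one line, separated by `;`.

S -> id S' | op num id S' | op B S'; B -> id | op num S | num op B; S' -> num id S' | op num S' | ε

Directly left-recursive nonterminal: S.
For S: α = {num id, op num}, β = {id, op num id, op B}. Rewrite as S → β S' and S' → α S' | ε.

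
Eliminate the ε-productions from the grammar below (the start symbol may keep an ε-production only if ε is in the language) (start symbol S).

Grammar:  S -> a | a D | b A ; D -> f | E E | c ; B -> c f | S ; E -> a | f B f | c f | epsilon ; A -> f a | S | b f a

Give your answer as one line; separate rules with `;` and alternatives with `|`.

S -> a | a D | b A; D -> f | E E | E | c; B -> c f | S; E -> a | f B f | c f; A -> f a | S | b f a

Nullable nonterminals: {D, E}.
ε ∉ L(G), so no ε-production is kept.
Add the nullable-subset variants: D → E E gives E E | E.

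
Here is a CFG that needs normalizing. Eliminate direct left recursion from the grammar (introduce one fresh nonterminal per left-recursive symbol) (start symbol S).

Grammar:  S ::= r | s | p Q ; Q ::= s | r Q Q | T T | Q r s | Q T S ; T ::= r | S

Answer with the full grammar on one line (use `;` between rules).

Left recursion appears on Q.
For Q: α = {r s, T S}, β = {s, r Q Q, T T}. Rewrite as Q → β Q' and Q' → α Q' | ε.

S ::= r | s | p Q; Q ::= s Q' | r Q Q Q' | T T Q'; T ::= r | S; Q' ::= r s Q' | T S Q' | eps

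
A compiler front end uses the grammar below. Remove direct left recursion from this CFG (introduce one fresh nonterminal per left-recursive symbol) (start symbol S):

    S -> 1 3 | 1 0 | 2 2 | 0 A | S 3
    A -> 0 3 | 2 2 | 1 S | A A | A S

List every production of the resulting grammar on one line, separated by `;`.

S -> 1 3 S' | 1 0 S' | 2 2 S' | 0 A S'; A -> 0 3 A' | 2 2 A' | 1 S A'; S' -> 3 S' | eps; A' -> A A' | S A' | eps

Left recursion appears on S, A.
For S: α = {3}, β = {1 3, 1 0, 2 2, 0 A}. Rewrite as S → β S' and S' → α S' | ε.
For A: α = {A, S}, β = {0 3, 2 2, 1 S}. Rewrite as A → β A' and A' → α A' | ε.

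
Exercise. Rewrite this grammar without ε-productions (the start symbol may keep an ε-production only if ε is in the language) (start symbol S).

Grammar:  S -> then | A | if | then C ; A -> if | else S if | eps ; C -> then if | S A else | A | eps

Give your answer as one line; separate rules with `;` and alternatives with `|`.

The nullable symbols are {A, C, S}.
ε ∈ L(G) since S is nullable, so keep S → ε.
Expand every rule over subsets of its nullable positions: A → else S if gives else S if | else if. C → S A else gives S A else | S else | A else | else.

S -> then | A | if | then C | ε; A -> if | else S if | else if; C -> then if | S A else | S else | A else | else | A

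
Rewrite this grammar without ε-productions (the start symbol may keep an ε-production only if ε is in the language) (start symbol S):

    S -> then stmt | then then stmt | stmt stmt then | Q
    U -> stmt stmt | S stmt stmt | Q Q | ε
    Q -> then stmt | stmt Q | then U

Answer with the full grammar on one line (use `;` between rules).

Nullable nonterminals: {U}.
ε ∉ L(G), so no ε-production is kept.
For each production, add variants omitting each subset of nullable occurrences: Q → then U gives then U | then.

S -> then stmt | then then stmt | stmt stmt then | Q; U -> stmt stmt | S stmt stmt | Q Q; Q -> then stmt | stmt Q | then U | then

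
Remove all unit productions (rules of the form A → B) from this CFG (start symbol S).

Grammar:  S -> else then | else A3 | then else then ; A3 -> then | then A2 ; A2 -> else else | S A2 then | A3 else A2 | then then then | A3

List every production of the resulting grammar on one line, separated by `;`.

Unit pairs: A2 ⇒* {A3}.
For each unit pair (A, B), copy every non-unit production of B to A, then drop all unit productions.

S -> else then | else A3 | then else then; A3 -> then | then A2; A2 -> else else | S A2 then | A3 else A2 | then then then | then | then A2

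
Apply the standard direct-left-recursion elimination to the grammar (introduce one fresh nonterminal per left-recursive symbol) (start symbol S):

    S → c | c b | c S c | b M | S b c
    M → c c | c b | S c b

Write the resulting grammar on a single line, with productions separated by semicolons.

S → c S' | c b S' | c S c S' | b M S'; M → c c | c b | S c b; S' → b c S' | ε

Directly left-recursive nonterminal: S.
For S: α = {b c}, β = {c, c b, c S c, b M}. Rewrite as S → β S' and S' → α S' | ε.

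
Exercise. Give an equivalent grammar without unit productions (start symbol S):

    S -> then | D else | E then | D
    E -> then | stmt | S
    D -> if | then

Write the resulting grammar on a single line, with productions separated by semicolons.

Unit pairs: E ⇒* {D, S}; S ⇒* {D}.
For each unit pair (A, B), copy every non-unit production of B to A, then drop all unit productions.

S -> if | then | D else | E then; E -> then | stmt | if | D else | E then; D -> if | then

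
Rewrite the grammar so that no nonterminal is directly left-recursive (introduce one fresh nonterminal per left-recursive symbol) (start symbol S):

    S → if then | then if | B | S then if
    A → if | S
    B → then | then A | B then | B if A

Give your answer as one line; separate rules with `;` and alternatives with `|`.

S, B are directly left-recursive.
For S: α = {then if}, β = {if then, then if, B}. Rewrite as S → β S' and S' → α S' | ε.
For B: α = {then, if A}, β = {then, then A}. Rewrite as B → β B' and B' → α B' | ε.

S → if then S' | then if S' | B S'; A → if | S; B → then B' | then A B'; S' → then if S' | ε; B' → then B' | if A B' | ε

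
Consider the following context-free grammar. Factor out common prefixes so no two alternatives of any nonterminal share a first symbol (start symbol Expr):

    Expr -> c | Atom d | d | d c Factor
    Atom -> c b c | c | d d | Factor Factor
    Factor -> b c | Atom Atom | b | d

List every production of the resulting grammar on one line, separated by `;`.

Expr has alternatives sharing prefix 'd': factor to Expr → d Expr1 with Expr1 → ε | c Factor.
Atom has alternatives sharing prefix 'c': factor to Atom → c Atom1 with Atom1 → b c | ε.
Factor has alternatives sharing prefix 'b': factor to Factor → b Factor1 with Factor1 → c | ε.

Expr -> c | Atom d | d Expr1; Atom -> d d | Factor Factor | c Atom1; Factor -> Atom Atom | d | b Factor1; Expr1 -> ε | c Factor; Atom1 -> b c | ε; Factor1 -> c | ε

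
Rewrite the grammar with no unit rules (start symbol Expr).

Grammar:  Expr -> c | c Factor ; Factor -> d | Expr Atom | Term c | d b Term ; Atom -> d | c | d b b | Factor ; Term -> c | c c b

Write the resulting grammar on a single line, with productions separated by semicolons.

Unit pairs: Atom ⇒* {Factor}.
For every A with A ⇒* B via unit rules, add B's non-unit alternatives to A; then delete every rule of the form X → Y.

Expr -> c | c Factor; Factor -> d | Expr Atom | Term c | d b Term; Atom -> d | c | d b b | Expr Atom | Term c | d b Term; Term -> c | c c b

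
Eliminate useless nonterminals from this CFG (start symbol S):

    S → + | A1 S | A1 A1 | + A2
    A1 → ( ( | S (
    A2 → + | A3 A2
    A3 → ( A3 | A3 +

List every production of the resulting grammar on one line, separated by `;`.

S → + | A1 S | A1 A1 | + A2; A1 → ( ( | S (; A2 → +

Generating nonterminals: {A1, A2, S}.
Reachable from S after that: {A1, A2, S}.
Removed useless symbols: {A3} and every production mentioning them.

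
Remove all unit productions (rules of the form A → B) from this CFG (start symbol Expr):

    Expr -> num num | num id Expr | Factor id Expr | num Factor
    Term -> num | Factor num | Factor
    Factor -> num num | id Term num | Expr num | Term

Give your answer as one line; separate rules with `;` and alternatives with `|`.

Unit pairs: Factor ⇒* {Term}; Term ⇒* {Factor}.
For every A with A ⇒* B via unit rules, add B's non-unit alternatives to A; then delete every rule of the form X → Y.

Expr -> num num | num id Expr | Factor id Expr | num Factor; Term -> num | Factor num | num num | id Term num | Expr num; Factor -> num | Factor num | num num | id Term num | Expr num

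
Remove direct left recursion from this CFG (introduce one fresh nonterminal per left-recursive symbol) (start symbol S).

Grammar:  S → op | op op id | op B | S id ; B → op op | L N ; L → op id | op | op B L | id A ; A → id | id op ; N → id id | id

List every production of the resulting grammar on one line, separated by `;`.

S → op S' | op op id S' | op B S'; B → op op | L N; L → op id | op | op B L | id A; A → id | id op; N → id id | id; S' → id S' | ε

Directly left-recursive nonterminal: S.
For S: α = {id}, β = {op, op op id, op B}. Rewrite as S → β S' and S' → α S' | ε.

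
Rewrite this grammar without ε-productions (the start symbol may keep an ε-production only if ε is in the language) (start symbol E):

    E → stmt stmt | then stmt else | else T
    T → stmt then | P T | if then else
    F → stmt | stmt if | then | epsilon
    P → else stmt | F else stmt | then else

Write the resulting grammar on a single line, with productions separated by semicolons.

E → stmt stmt | then stmt else | else T; T → stmt then | P T | if then else; F → stmt | stmt if | then; P → else stmt | F else stmt | then else

Nullable nonterminals: {F}.
ε ∉ L(G), so no ε-production is kept.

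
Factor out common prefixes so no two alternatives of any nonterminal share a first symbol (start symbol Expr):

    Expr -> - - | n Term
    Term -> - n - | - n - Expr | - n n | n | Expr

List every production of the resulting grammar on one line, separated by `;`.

Expr -> - - | n Term; Term -> n | Expr | - n Term1; Term1 -> n | - Term11; Term11 -> ε | Expr

Term has alternatives sharing prefix '- n': factor to Term → - n Term1 with Term1 → - | - Expr | n.
Term1 has alternatives sharing prefix '-': factor to Term1 → - Term11 with Term11 → ε | Expr.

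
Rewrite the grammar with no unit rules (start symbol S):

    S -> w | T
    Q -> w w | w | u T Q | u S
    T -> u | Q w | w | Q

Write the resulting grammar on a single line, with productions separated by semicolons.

S -> w | w w | u T Q | u S | u | Q w; Q -> w w | w | u T Q | u S; T -> w w | w | u T Q | u S | u | Q w

Unit pairs: S ⇒* {Q, T}; T ⇒* {Q}.
For every A with A ⇒* B via unit rules, add B's non-unit alternatives to A; then delete every rule of the form X → Y.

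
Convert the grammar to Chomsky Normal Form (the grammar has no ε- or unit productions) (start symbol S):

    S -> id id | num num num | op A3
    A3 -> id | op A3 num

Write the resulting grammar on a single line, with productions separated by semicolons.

Introduce a nonterminal for each terminal appearing in a rule of length ≥ 2: X1 → id, X2 → num, X3 → op.
Binarize each right-hand side of length ≥ 3 by chaining fresh nonterminals (Y1, Y2, …): affected rules were S → X2 X2 X2; A3 → X3 A3 X2.

S -> X1 X1 | X2 Y1 | X3 A3; A3 -> id | X3 Y2; X1 -> id; X2 -> num; X3 -> op; Y1 -> X2 X2; Y2 -> A3 X2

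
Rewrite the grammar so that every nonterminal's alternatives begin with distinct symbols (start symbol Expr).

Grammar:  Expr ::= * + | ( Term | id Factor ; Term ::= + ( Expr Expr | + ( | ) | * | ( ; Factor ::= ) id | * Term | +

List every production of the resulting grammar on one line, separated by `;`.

Term has alternatives sharing prefix '+ (': factor to Term → + ( Term1 with Term1 → Expr Expr | ε.

Expr ::= * + | ( Term | id Factor; Term ::= ) | * | ( | + ( Term1; Factor ::= ) id | * Term | +; Term1 ::= Expr Expr | ε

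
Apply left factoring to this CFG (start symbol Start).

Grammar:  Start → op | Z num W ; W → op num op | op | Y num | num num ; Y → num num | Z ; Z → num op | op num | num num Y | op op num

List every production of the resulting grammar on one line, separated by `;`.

W has alternatives sharing prefix 'op': factor to W → op W1 with W1 → num op | ε.
Z has alternatives sharing prefix 'num': factor to Z → num Z1 with Z1 → op | num Y.
Z has alternatives sharing prefix 'op': factor to Z → op Z2 with Z2 → num | op num.

Start → op | Z num W; W → Y num | num num | op W1; Y → num num | Z; Z → num Z1 | op Z2; W1 → num op | ε; Z1 → op | num Y; Z2 → num | op num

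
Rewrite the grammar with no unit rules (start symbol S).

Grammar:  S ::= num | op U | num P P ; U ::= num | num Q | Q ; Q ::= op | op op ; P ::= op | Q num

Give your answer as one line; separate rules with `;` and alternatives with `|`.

S ::= num | op U | num P P; U ::= num | num Q | op | op op; Q ::= op | op op; P ::= op | Q num

Unit pairs: U ⇒* {Q}.
For each unit pair (A, B), copy every non-unit production of B to A, then drop all unit productions.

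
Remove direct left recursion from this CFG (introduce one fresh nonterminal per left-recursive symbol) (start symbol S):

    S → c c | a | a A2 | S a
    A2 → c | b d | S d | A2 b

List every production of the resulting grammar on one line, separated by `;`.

S → c c S' | a S' | a A2 S'; A2 → c A2' | b d A2' | S d A2'; S' → a S' | ε; A2' → b A2' | ε

S, A2 are directly left-recursive.
For S: α = {a}, β = {c c, a, a A2}. Rewrite as S → β S' and S' → α S' | ε.
For A2: α = {b}, β = {c, b d, S d}. Rewrite as A2 → β A2' and A2' → α A2' | ε.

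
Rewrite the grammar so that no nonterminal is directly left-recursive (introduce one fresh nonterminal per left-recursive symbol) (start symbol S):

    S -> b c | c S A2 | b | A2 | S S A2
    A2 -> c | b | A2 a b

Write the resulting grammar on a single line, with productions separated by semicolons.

Left recursion appears on S, A2.
For S: α = {S A2}, β = {b c, c S A2, b, A2}. Rewrite as S → β S' and S' → α S' | ε.
For A2: α = {a b}, β = {c, b}. Rewrite as A2 → β A2' and A2' → α A2' | ε.

S -> b c S' | c S A2 S' | b S' | A2 S'; A2 -> c A2' | b A2'; S' -> S A2 S' | ε; A2' -> a b A2' | ε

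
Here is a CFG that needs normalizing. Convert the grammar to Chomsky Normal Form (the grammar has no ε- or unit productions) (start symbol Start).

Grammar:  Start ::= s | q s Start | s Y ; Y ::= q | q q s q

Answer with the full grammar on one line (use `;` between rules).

Start ::= s | X1 Y1 | X2 Y; Y ::= q | X1 Y2; X1 ::= q; X2 ::= s; Y1 ::= X2 Start; Y2 ::= X1 Y3; Y3 ::= X2 X1

Introduce a nonterminal for each terminal appearing in a rule of length ≥ 2: X1 → q, X2 → s.
Binarize each right-hand side of length ≥ 3 by chaining fresh nonterminals (Y1, Y2, …): affected rules were Start → X1 X2 Start; Y → X1 X1 X2 X1.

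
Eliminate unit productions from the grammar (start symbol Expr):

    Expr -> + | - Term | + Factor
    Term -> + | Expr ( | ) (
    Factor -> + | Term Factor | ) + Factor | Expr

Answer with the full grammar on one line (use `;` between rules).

Expr -> + | - Term | + Factor; Term -> + | Expr ( | ) (; Factor -> + | Term Factor | ) + Factor | - Term | + Factor

Unit pairs: Factor ⇒* {Expr}.
For every A with A ⇒* B via unit rules, add B's non-unit alternatives to A; then delete every rule of the form X → Y.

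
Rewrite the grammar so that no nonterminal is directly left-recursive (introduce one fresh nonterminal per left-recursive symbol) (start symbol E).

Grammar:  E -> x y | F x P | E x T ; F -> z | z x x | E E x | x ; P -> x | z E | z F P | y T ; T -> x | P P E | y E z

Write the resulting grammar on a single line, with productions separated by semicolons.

E -> x y E' | F x P E'; F -> z | z x x | E E x | x; P -> x | z E | z F P | y T; T -> x | P P E | y E z; E' -> x T E' | eps

E is directly left-recursive.
For E: α = {x T}, β = {x y, F x P}. Rewrite as E → β E' and E' → α E' | ε.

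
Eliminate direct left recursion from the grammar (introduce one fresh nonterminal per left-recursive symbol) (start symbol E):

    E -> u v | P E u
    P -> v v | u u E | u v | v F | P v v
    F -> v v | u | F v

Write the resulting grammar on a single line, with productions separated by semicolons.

E -> u v | P E u; P -> v v P' | u u E P' | u v P' | v F P'; F -> v v F' | u F'; P' -> v v P' | epsilon; F' -> v F' | epsilon

P, F are directly left-recursive.
For P: α = {v v}, β = {v v, u u E, u v, v F}. Rewrite as P → β P' and P' → α P' | ε.
For F: α = {v}, β = {v v, u}. Rewrite as F → β F' and F' → α F' | ε.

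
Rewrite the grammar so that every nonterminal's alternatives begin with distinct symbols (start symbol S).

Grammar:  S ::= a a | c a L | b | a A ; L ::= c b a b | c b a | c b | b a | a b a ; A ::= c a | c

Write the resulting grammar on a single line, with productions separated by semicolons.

S has alternatives sharing prefix 'a': factor to S → a S' with S' → a | A.
L has alternatives sharing prefix 'c b': factor to L → c b L' with L' → a b | a | ε.
A has alternatives sharing prefix 'c': factor to A → c A' with A' → a | ε.
L' has alternatives sharing prefix 'a': factor to L' → a L'' with L'' → b | ε.

S ::= c a L | b | a S'; L ::= b a | a b a | c b L'; A ::= c A'; S' ::= a | A; L' ::= ε | a L''; A' ::= a | ε; L'' ::= b | ε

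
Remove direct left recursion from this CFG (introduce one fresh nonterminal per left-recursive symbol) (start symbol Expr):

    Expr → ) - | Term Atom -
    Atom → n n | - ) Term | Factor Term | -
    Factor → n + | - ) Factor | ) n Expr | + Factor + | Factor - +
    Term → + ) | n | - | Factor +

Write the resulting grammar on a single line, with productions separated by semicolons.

Expr → ) - | Term Atom -; Atom → n n | - ) Term | Factor Term | -; Factor → n + Factor1 | - ) Factor Factor1 | ) n Expr Factor1 | + Factor + Factor1; Term → + ) | n | - | Factor +; Factor1 → - + Factor1 | eps

Directly left-recursive nonterminal: Factor.
For Factor: α = {- +}, β = {n +, - ) Factor, ) n Expr, + Factor +}. Rewrite as Factor → β Factor1 and Factor1 → α Factor1 | ε.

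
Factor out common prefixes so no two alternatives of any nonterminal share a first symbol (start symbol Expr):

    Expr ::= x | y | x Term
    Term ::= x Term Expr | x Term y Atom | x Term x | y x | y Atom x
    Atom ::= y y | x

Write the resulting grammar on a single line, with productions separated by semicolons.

Expr ::= y | x Expr1; Term ::= x Term Term1 | y Term2; Atom ::= y y | x; Expr1 ::= ε | Term; Term1 ::= Expr | y Atom | x; Term2 ::= x | Atom x

Expr has alternatives sharing prefix 'x': factor to Expr → x Expr1 with Expr1 → ε | Term.
Term has alternatives sharing prefix 'x Term': factor to Term → x Term Term1 with Term1 → Expr | y Atom | x.
Term has alternatives sharing prefix 'y': factor to Term → y Term2 with Term2 → x | Atom x.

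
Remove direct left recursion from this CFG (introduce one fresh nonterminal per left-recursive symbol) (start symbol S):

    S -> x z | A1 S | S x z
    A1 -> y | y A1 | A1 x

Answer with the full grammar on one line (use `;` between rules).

Directly left-recursive nonterminals: S, A1.
For S: α = {x z}, β = {x z, A1 S}. Rewrite as S → β S' and S' → α S' | ε.
For A1: α = {x}, β = {y, y A1}. Rewrite as A1 → β A1' and A1' → α A1' | ε.

S -> x z S' | A1 S S'; A1 -> y A1' | y A1 A1'; S' -> x z S' | ε; A1' -> x A1' | ε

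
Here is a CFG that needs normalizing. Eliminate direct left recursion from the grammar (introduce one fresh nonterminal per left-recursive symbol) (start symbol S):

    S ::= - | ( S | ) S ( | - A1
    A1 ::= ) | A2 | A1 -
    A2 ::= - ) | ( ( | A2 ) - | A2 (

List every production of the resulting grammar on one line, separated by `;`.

Directly left-recursive nonterminals: A1, A2.
For A1: α = {-}, β = {), A2}. Rewrite as A1 → β A1' and A1' → α A1' | ε.
For A2: α = {) -, (}, β = {- ), ( (}. Rewrite as A2 → β A2' and A2' → α A2' | ε.

S ::= - | ( S | ) S ( | - A1; A1 ::= ) A1' | A2 A1'; A2 ::= - ) A2' | ( ( A2'; A1' ::= - A1' | ε; A2' ::= ) - A2' | ( A2' | ε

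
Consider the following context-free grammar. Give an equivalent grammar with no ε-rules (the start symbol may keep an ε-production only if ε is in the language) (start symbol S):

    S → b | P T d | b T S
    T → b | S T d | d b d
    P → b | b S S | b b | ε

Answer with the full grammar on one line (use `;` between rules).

The nullable symbols are {P}.
ε ∉ L(G), so no ε-production is kept.
For each production, add variants omitting each subset of nullable occurrences: S → P T d gives P T d | T d.

S → b | P T d | T d | b T S; T → b | S T d | d b d; P → b | b S S | b b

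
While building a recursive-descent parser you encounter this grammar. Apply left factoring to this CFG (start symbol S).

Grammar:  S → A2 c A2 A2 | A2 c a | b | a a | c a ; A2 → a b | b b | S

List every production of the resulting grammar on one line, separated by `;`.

S → b | a a | c a | A2 c S'; A2 → a b | b b | S; S' → A2 A2 | a

S has alternatives sharing prefix 'A2 c': factor to S → A2 c S' with S' → A2 A2 | a.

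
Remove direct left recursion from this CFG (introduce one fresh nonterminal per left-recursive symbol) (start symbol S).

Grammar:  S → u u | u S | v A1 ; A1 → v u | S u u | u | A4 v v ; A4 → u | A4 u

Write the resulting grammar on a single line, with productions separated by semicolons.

S → u u | u S | v A1; A1 → v u | S u u | u | A4 v v; A4 → u A4'; A4' → u A4' | ε

Left recursion appears on A4.
For A4: α = {u}, β = {u}. Rewrite as A4 → β A4' and A4' → α A4' | ε.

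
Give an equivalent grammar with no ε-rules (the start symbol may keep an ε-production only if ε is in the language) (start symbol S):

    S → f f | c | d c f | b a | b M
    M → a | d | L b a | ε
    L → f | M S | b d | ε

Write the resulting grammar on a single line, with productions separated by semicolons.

Nullable set = {L, M}.
ε ∉ L(G), so no ε-production is kept.
Add the nullable-subset variants: S → b M gives b M | b. M → L b a gives L b a | b a. L → M S gives M S | S.

S → f f | c | d c f | b a | b M | b; M → a | d | L b a | b a; L → f | M S | S | b d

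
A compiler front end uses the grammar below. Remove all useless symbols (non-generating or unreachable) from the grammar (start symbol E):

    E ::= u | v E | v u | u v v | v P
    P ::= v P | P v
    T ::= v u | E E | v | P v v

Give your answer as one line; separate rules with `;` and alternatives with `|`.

Generating nonterminals: {E, T}.
Reachable from E after that: {E}.
Removed useless symbols: {P, T} and every production mentioning them.

E ::= u | v E | v u | u v v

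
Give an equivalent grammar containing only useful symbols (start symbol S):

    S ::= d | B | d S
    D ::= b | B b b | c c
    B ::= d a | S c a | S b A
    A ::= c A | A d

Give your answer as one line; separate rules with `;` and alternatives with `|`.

Generating nonterminals: {B, D, S}.
Reachable from S after that: {B, S}.
Removed useless symbols: {A, D} and every production mentioning them.

S ::= d | B | d S; B ::= d a | S c a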